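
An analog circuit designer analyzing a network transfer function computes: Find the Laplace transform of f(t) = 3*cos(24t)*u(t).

Standard pair: cos(wt)*u(t) <-> s/(s^2+w^2)
With w = 24: L{3*cos(24t)*u(t)} = 3s/(s^2+576)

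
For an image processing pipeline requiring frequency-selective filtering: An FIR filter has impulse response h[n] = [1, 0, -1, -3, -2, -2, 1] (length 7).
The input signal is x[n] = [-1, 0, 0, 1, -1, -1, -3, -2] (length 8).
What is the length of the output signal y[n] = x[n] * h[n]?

For linear convolution, the output length is:
len(y) = len(x) + len(h) - 1 = 8 + 7 - 1 = 14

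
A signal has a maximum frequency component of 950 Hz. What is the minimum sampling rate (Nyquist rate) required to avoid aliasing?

By the Nyquist-Shannon sampling theorem,
the minimum sampling rate (Nyquist rate) must be at least 2 * f_max.
Nyquist rate = 2 * 950 Hz = 1900 Hz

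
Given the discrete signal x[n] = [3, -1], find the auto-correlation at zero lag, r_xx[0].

The auto-correlation at zero lag r_xx[0] equals the signal energy.
r_xx[0] = sum of x[n]^2 = 3^2 + (-1)^2
= 9 + 1 = 10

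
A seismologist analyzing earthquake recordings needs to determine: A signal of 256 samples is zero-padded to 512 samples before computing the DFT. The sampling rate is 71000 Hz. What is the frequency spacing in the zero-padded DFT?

Original DFT: N = 256, resolution = f_s/N = 71000/256 = 8875/32 Hz
Zero-padded DFT: N = 512, resolution = f_s/N = 71000/512 = 8875/64 Hz
Zero-padding interpolates the spectrum (finer frequency grid)
but does NOT improve the true spectral resolution (ability to resolve close frequencies).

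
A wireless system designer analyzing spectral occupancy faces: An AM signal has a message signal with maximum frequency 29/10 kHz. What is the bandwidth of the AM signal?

In AM (double-sideband), the bandwidth is twice the message frequency.
BW = 2 * f_m = 2 * 29/10 kHz = 29/5 kHz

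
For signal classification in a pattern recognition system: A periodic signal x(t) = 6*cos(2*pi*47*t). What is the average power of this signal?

Average power of A*cos(wt) is A^2/2.
P = 6^2 / 2 = 36/2 = 18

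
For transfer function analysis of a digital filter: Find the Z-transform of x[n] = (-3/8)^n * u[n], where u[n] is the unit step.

The Z-transform of a^n * u[n] is z/(z-a) for |z| > |a|.
Here a = -3/8, so X(z) = z/(z - (-3/8)) = 8z/(8z + 3)
ROC: |z| > 3/8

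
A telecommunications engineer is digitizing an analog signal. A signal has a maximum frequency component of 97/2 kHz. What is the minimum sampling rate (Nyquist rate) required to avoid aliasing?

By the Nyquist-Shannon sampling theorem,
the minimum sampling rate (Nyquist rate) must be at least 2 * f_max.
Nyquist rate = 2 * 97/2 kHz = 97 kHz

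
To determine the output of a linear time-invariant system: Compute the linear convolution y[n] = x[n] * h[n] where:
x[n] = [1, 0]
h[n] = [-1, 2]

y[n] = sum_k x[k]*h[n-k]. Output length = len(x) + len(h) - 1 = 2 + 2 - 1 = 3.
y[0] = 1*-1 = -1
y[1] = 0*-1 + 1*2 = 2
y[2] = 0*2 = 0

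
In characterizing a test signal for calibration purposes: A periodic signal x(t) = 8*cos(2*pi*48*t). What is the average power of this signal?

Average power of A*cos(wt) is A^2/2.
P = 8^2 / 2 = 64/2 = 32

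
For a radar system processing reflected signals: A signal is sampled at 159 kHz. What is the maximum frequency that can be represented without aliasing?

The maximum frequency that can be represented without aliasing
is the Nyquist frequency: f_max = f_s / 2 = 159 kHz / 2 = 159/2 kHz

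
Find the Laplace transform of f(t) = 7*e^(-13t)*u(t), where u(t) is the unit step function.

Standard Laplace transform pair:
e^(-at)*u(t) <-> 1/(s+a)
With a = 13: L{7*e^(-13t)*u(t)} = 7/(s+13), ROC: Re(s) > -13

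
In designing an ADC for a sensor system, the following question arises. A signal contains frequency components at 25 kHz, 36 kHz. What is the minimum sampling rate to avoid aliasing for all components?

The highest frequency component is f_max = 36 kHz.
Nyquist rate = 2 * f_max = 2 * 36 kHz = 72 kHz.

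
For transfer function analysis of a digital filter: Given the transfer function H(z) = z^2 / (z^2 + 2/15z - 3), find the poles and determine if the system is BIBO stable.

Poles are roots of the denominator: z^2 + 2/15z - 3 = 0.
Quadratic formula: z = [-(2/15) +/- sqrt((2/15)^2 - 4*(-3))] / 2
Discriminant = 4/225 + 12 = 2704/225; sqrt = 52/15.
z = (-2/15 +/- 52/15) / 2 => z = 5/3 or z = -9/5.
|p1| = 5/3, |p2| = 9/5.
For BIBO stability, all poles must lie inside the unit circle (|p| < 1).
System is UNSTABLE since at least one |p| >= 1.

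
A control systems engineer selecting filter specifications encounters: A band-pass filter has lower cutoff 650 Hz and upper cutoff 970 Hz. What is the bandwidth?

Bandwidth = f_high - f_low
= 970 Hz - 650 Hz = 320 Hz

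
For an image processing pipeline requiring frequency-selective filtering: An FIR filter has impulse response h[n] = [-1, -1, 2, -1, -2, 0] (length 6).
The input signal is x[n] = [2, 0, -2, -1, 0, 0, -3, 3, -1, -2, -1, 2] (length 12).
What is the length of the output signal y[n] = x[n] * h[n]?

For linear convolution, the output length is:
len(y) = len(x) + len(h) - 1 = 12 + 6 - 1 = 17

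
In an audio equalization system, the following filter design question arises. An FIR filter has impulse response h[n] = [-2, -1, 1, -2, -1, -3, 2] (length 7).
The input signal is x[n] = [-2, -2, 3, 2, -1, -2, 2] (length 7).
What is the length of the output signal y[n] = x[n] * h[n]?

For linear convolution, the output length is:
len(y) = len(x) + len(h) - 1 = 7 + 7 - 1 = 13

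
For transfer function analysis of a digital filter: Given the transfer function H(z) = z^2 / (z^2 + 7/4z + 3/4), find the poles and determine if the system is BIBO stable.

Poles are roots of the denominator: z^2 + 7/4z + 3/4 = 0.
Quadratic formula: z = [-(7/4) +/- sqrt((7/4)^2 - 4*(3/4))] / 2
Discriminant = 49/16 - 3 = 1/16; sqrt = 1/4.
z = (-7/4 +/- 1/4) / 2 => z = -3/4 or z = -1.
|p1| = 1, |p2| = 3/4.
For BIBO stability, all poles must lie inside the unit circle (|p| < 1).
System is UNSTABLE since at least one |p| >= 1.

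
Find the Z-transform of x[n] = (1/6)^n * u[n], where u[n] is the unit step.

The Z-transform of a^n * u[n] is z/(z-a) for |z| > |a|.
Here a = 1/6, so X(z) = z/(z - (1/6)) = 6z/(6z - 1)
ROC: |z| > 1/6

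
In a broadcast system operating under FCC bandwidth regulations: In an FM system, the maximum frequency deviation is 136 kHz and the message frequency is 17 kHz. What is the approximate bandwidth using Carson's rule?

Carson's rule: BW = 2*(delta_f + f_m)
= 2*(136 + 17) kHz = 306 kHz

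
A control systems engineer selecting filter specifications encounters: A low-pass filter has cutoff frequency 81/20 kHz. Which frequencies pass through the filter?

A low-pass filter passes all frequencies below the cutoff frequency 81/20 kHz and attenuates higher frequencies.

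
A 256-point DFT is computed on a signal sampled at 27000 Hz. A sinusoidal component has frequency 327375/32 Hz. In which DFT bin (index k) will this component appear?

DFT frequency resolution = f_s/N = 27000/256 = 3375/32 Hz
Bin index k = f_signal / resolution = 327375/32 / 3375/32 = 97
The signal frequency 327375/32 Hz falls in DFT bin k = 97.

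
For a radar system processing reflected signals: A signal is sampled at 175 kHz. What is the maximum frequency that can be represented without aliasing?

The maximum frequency that can be represented without aliasing
is the Nyquist frequency: f_max = f_s / 2 = 175 kHz / 2 = 175/2 kHz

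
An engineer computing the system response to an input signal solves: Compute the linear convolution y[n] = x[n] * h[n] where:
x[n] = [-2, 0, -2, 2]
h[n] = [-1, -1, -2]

y[n] = sum_k x[k]*h[n-k]. Output length = len(x) + len(h) - 1 = 4 + 3 - 1 = 6.
y[0] = -2*-1 = 2
y[1] = 0*-1 + -2*-1 = 2
y[2] = -2*-1 + 0*-1 + -2*-2 = 6
y[3] = 2*-1 + -2*-1 + 0*-2 = 0
y[4] = 2*-1 + -2*-2 = 2
y[5] = 2*-2 = -4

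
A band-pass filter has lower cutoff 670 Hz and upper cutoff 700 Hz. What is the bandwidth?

Bandwidth = f_high - f_low
= 700 Hz - 670 Hz = 30 Hz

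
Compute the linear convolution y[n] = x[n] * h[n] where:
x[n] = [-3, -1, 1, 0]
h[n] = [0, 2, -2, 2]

y[n] = sum_k x[k]*h[n-k]. Output length = len(x) + len(h) - 1 = 4 + 4 - 1 = 7.
y[0] = -3*0 = 0
y[1] = -1*0 + -3*2 = -6
y[2] = 1*0 + -1*2 + -3*-2 = 4
y[3] = 0*0 + 1*2 + -1*-2 + -3*2 = -2
y[4] = 0*2 + 1*-2 + -1*2 = -4
y[5] = 0*-2 + 1*2 = 2
y[6] = 0*2 = 0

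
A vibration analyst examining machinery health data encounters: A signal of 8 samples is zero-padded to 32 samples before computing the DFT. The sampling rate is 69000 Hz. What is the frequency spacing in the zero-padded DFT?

Original DFT: N = 8, resolution = f_s/N = 69000/8 = 8625 Hz
Zero-padded DFT: N = 32, resolution = f_s/N = 69000/32 = 8625/4 Hz
Zero-padding interpolates the spectrum (finer frequency grid)
but does NOT improve the true spectral resolution (ability to resolve close frequencies).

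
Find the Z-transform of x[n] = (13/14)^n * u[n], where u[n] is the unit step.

The Z-transform of a^n * u[n] is z/(z-a) for |z| > |a|.
Here a = 13/14, so X(z) = z/(z - (13/14)) = 14z/(14z - 13)
ROC: |z| > 13/14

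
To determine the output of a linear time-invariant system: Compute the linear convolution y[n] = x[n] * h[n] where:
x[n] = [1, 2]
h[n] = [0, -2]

y[n] = sum_k x[k]*h[n-k]. Output length = len(x) + len(h) - 1 = 2 + 2 - 1 = 3.
y[0] = 1*0 = 0
y[1] = 2*0 + 1*-2 = -2
y[2] = 2*-2 = -4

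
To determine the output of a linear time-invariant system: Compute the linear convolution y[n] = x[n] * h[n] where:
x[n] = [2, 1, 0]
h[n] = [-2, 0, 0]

y[n] = sum_k x[k]*h[n-k]. Output length = len(x) + len(h) - 1 = 3 + 3 - 1 = 5.
y[0] = 2*-2 = -4
y[1] = 1*-2 + 2*0 = -2
y[2] = 0*-2 + 1*0 + 2*0 = 0
y[3] = 0*0 + 1*0 = 0
y[4] = 0*0 = 0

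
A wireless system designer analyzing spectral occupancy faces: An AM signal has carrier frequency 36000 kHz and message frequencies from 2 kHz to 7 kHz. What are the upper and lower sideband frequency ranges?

Upper sideband (USB) = fc + [fm_low, fm_high] = 36000 + [2, 7] = [36002, 36007] kHz
Lower sideband (LSB) = fc - [fm_high, fm_low] = 36000 - [7, 2] = [35993, 35998] kHz
Total occupied spectrum: 35993 kHz to 36007 kHz (plus carrier at 36000 kHz)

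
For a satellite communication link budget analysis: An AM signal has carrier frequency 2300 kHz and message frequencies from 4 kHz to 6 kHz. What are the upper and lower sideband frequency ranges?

Upper sideband (USB) = fc + [fm_low, fm_high] = 2300 + [4, 6] = [2304, 2306] kHz
Lower sideband (LSB) = fc - [fm_high, fm_low] = 2300 - [6, 4] = [2294, 2296] kHz
Total occupied spectrum: 2294 kHz to 2306 kHz (plus carrier at 2300 kHz)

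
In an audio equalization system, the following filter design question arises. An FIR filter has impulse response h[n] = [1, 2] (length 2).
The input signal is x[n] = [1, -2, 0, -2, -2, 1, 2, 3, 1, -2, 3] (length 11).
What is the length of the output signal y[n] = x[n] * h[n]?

For linear convolution, the output length is:
len(y) = len(x) + len(h) - 1 = 11 + 2 - 1 = 12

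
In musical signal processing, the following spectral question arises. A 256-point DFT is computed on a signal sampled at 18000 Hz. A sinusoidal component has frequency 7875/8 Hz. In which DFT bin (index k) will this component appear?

DFT frequency resolution = f_s/N = 18000/256 = 1125/16 Hz
Bin index k = f_signal / resolution = 7875/8 / 1125/16 = 14
The signal frequency 7875/8 Hz falls in DFT bin k = 14.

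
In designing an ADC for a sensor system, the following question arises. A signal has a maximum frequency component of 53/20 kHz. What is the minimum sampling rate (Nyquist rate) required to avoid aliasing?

By the Nyquist-Shannon sampling theorem,
the minimum sampling rate (Nyquist rate) must be at least 2 * f_max.
Nyquist rate = 2 * 53/20 kHz = 53/10 kHz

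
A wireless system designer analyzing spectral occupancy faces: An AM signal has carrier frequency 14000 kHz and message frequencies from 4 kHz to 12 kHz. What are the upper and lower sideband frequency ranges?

Upper sideband (USB) = fc + [fm_low, fm_high] = 14000 + [4, 12] = [14004, 14012] kHz
Lower sideband (LSB) = fc - [fm_high, fm_low] = 14000 - [12, 4] = [13988, 13996] kHz
Total occupied spectrum: 13988 kHz to 14012 kHz (plus carrier at 14000 kHz)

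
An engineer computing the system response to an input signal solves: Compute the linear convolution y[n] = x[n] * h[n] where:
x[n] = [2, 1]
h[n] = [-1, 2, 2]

y[n] = sum_k x[k]*h[n-k]. Output length = len(x) + len(h) - 1 = 2 + 3 - 1 = 4.
y[0] = 2*-1 = -2
y[1] = 1*-1 + 2*2 = 3
y[2] = 1*2 + 2*2 = 6
y[3] = 1*2 = 2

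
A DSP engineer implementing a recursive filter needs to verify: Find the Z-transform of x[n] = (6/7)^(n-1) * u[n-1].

Time-shifting property: if X(z) = Z{x[n]}, then Z{x[n-d]} = z^(-d) * X(z)
X(z) = z/(z - 6/7) for x[n] = (6/7)^n * u[n]
Z{x[n-1]} = z^(-1) * z/(z - 6/7) = 1/(z - 6/7)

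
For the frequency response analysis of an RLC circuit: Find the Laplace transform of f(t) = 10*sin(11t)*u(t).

Standard pair: sin(wt)*u(t) <-> w/(s^2+w^2)
With w = 11: L{10*sin(11t)*u(t)} = 110/(s^2+121)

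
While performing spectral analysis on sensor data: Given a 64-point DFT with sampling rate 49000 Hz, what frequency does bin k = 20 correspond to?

The frequency of DFT bin k is: f_k = k * f_s / N
f_20 = 20 * 49000 / 64 = 30625/2 Hz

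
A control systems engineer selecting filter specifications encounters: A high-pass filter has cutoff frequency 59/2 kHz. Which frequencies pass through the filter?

A high-pass filter passes all frequencies above the cutoff frequency 59/2 kHz and attenuates lower frequencies.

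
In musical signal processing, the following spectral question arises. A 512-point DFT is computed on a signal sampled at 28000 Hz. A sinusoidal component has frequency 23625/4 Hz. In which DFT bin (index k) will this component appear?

DFT frequency resolution = f_s/N = 28000/512 = 875/16 Hz
Bin index k = f_signal / resolution = 23625/4 / 875/16 = 108
The signal frequency 23625/4 Hz falls in DFT bin k = 108.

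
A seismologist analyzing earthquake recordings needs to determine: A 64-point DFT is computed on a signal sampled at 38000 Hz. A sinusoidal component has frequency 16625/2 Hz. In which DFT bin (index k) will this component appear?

DFT frequency resolution = f_s/N = 38000/64 = 2375/4 Hz
Bin index k = f_signal / resolution = 16625/2 / 2375/4 = 14
The signal frequency 16625/2 Hz falls in DFT bin k = 14.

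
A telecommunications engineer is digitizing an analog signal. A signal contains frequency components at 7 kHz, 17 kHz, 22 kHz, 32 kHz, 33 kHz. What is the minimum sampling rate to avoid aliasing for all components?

The highest frequency component is f_max = 33 kHz.
Nyquist rate = 2 * f_max = 2 * 33 kHz = 66 kHz.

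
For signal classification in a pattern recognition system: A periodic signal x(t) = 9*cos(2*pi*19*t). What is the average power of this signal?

Average power of A*cos(wt) is A^2/2.
P = 9^2 / 2 = 81/2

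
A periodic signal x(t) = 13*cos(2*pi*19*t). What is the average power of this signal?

Average power of A*cos(wt) is A^2/2.
P = 13^2 / 2 = 169/2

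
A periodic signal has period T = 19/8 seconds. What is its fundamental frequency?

The fundamental frequency is the reciprocal of the period.
f = 1/T = 1/(19/8) = 8/19 Hz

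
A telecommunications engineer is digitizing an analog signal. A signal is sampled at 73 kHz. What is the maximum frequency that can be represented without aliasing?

The maximum frequency that can be represented without aliasing
is the Nyquist frequency: f_max = f_s / 2 = 73 kHz / 2 = 73/2 kHz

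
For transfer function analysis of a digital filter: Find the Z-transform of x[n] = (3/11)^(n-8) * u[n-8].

Time-shifting property: if X(z) = Z{x[n]}, then Z{x[n-d]} = z^(-d) * X(z)
X(z) = z/(z - 3/11) for x[n] = (3/11)^n * u[n]
Z{x[n-8]} = z^(-8) * z/(z - 3/11) = z^(-7)/(z - 3/11)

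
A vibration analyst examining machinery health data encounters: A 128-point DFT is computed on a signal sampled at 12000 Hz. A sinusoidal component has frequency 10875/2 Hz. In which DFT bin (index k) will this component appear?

DFT frequency resolution = f_s/N = 12000/128 = 375/4 Hz
Bin index k = f_signal / resolution = 10875/2 / 375/4 = 58
The signal frequency 10875/2 Hz falls in DFT bin k = 58.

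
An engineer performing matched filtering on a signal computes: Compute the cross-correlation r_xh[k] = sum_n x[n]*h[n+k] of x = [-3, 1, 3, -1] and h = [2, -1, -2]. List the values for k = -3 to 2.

Both sequences indexed from 0 and zero outside their support.
Lags with overlap: k = -3 to 2.
  r_xh[-3] = x[3]*h[0] = -2
  r_xh[-2] = x[2]*h[0] + x[3]*h[1] = 7
  r_xh[-1] = x[1]*h[0] + x[2]*h[1] + x[3]*h[2] = 1
  r_xh[0] = x[0]*h[0] + x[1]*h[1] + x[2]*h[2] = -13
  r_xh[1] = x[0]*h[1] + x[1]*h[2] = 1
  r_xh[2] = x[0]*h[2] = 6
r_xh = [-2, 7, 1, -13, 1, 6] (for k = -3, ..., 2)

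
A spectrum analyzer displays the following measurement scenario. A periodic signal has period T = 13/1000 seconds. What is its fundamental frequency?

The fundamental frequency is the reciprocal of the period.
f = 1/T = 1/(13/1000) = 1000/13 Hz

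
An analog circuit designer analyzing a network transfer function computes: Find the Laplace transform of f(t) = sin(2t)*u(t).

Standard pair: sin(wt)*u(t) <-> w/(s^2+w^2)
With w = 2: L{sin(2t)*u(t)} = 2/(s^2+4)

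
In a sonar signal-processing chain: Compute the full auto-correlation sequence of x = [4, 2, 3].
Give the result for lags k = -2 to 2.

r_xx[k] = sum_m x[m]*x[m+k], indexed from 0, for k = -2 to 2:
  r_xx[-2] = x[2]*x[0] = 12
  r_xx[-1] = x[1]*x[0] + x[2]*x[1] = 14
  r_xx[0] = x[0]*x[0] + x[1]*x[1] + x[2]*x[2] = 29
  r_xx[1] = x[0]*x[1] + x[1]*x[2] = 14
  r_xx[2] = x[0]*x[2] = 12
r_xx = [12, 14, 29, 14, 12]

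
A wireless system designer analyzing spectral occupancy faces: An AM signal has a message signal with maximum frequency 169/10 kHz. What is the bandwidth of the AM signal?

In AM (double-sideband), the bandwidth is twice the message frequency.
BW = 2 * f_m = 2 * 169/10 kHz = 169/5 kHz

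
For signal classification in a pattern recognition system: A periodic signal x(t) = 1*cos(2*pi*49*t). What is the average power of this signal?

Average power of A*cos(wt) is A^2/2.
P = 1^2 / 2 = 1/2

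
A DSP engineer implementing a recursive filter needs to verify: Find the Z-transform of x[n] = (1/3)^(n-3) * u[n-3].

Time-shifting property: if X(z) = Z{x[n]}, then Z{x[n-d]} = z^(-d) * X(z)
X(z) = z/(z - 1/3) for x[n] = (1/3)^n * u[n]
Z{x[n-3]} = z^(-3) * z/(z - 1/3) = z^(-2)/(z - 1/3)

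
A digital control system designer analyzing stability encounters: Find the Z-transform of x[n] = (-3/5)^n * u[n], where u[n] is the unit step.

The Z-transform of a^n * u[n] is z/(z-a) for |z| > |a|.
Here a = -3/5, so X(z) = z/(z - (-3/5)) = 5z/(5z + 3)
ROC: |z| > 3/5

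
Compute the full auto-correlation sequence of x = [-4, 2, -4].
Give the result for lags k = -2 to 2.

r_xx[k] = sum_m x[m]*x[m+k], indexed from 0, for k = -2 to 2:
  r_xx[-2] = x[2]*x[0] = 16
  r_xx[-1] = x[1]*x[0] + x[2]*x[1] = -16
  r_xx[0] = x[0]*x[0] + x[1]*x[1] + x[2]*x[2] = 36
  r_xx[1] = x[0]*x[1] + x[1]*x[2] = -16
  r_xx[2] = x[0]*x[2] = 16
r_xx = [16, -16, 36, -16, 16]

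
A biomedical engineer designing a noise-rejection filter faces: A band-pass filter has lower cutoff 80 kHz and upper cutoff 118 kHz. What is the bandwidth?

Bandwidth = f_high - f_low
= 118 kHz - 80 kHz = 38 kHz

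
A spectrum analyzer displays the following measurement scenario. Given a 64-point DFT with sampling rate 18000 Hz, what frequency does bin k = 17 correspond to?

The frequency of DFT bin k is: f_k = k * f_s / N
f_17 = 17 * 18000 / 64 = 19125/4 Hz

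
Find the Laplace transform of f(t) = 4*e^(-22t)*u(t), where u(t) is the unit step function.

Standard Laplace transform pair:
e^(-at)*u(t) <-> 1/(s+a)
With a = 22: L{4*e^(-22t)*u(t)} = 4/(s+22), ROC: Re(s) > -22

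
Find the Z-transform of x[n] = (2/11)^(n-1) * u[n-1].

Time-shifting property: if X(z) = Z{x[n]}, then Z{x[n-d]} = z^(-d) * X(z)
X(z) = z/(z - 2/11) for x[n] = (2/11)^n * u[n]
Z{x[n-1]} = z^(-1) * z/(z - 2/11) = 1/(z - 2/11)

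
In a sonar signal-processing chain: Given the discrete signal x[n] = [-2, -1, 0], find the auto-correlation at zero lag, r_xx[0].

The auto-correlation at zero lag r_xx[0] equals the signal energy.
r_xx[0] = sum of x[n]^2 = (-2)^2 + (-1)^2 + 0^2
= 4 + 1 + 0 = 5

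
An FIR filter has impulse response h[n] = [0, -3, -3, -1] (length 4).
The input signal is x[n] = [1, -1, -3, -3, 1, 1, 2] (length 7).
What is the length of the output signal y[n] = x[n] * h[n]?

For linear convolution, the output length is:
len(y) = len(x) + len(h) - 1 = 7 + 4 - 1 = 10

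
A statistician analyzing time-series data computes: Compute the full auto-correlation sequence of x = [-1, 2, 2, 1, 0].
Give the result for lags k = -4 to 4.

r_xx[k] = sum_m x[m]*x[m+k], indexed from 0, for k = -4 to 4:
  r_xx[-4] = x[4]*x[0] = 0
  r_xx[-3] = x[3]*x[0] + x[4]*x[1] = -1
  r_xx[-2] = x[2]*x[0] + x[3]*x[1] + x[4]*x[2] = 0
  r_xx[-1] = x[1]*x[0] + x[2]*x[1] + x[3]*x[2] + x[4]*x[3] = 4
  r_xx[0] = x[0]*x[0] + x[1]*x[1] + x[2]*x[2] + x[3]*x[3] + x[4]*x[4] = 10
  r_xx[1] = x[0]*x[1] + x[1]*x[2] + x[2]*x[3] + x[3]*x[4] = 4
  r_xx[2] = x[0]*x[2] + x[1]*x[3] + x[2]*x[4] = 0
  r_xx[3] = x[0]*x[3] + x[1]*x[4] = -1
  r_xx[4] = x[0]*x[4] = 0
r_xx = [0, -1, 0, 4, 10, 4, 0, -1, 0]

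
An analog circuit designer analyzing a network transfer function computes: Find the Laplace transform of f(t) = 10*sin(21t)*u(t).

Standard pair: sin(wt)*u(t) <-> w/(s^2+w^2)
With w = 21: L{10*sin(21t)*u(t)} = 210/(s^2+441)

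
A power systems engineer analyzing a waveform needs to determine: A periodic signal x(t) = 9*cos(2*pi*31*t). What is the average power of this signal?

Average power of A*cos(wt) is A^2/2.
P = 9^2 / 2 = 81/2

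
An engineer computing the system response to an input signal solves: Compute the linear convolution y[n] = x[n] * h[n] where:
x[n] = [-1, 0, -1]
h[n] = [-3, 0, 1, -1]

y[n] = sum_k x[k]*h[n-k]. Output length = len(x) + len(h) - 1 = 3 + 4 - 1 = 6.
y[0] = -1*-3 = 3
y[1] = 0*-3 + -1*0 = 0
y[2] = -1*-3 + 0*0 + -1*1 = 2
y[3] = -1*0 + 0*1 + -1*-1 = 1
y[4] = -1*1 + 0*-1 = -1
y[5] = -1*-1 = 1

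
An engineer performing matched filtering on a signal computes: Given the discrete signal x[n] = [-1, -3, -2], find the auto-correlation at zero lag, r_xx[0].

The auto-correlation at zero lag r_xx[0] equals the signal energy.
r_xx[0] = sum of x[n]^2 = (-1)^2 + (-3)^2 + (-2)^2
= 1 + 9 + 4 = 14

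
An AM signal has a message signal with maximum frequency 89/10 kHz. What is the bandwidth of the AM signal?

In AM (double-sideband), the bandwidth is twice the message frequency.
BW = 2 * f_m = 2 * 89/10 kHz = 89/5 kHz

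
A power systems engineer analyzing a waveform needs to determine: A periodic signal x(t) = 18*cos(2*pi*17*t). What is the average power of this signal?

Average power of A*cos(wt) is A^2/2.
P = 18^2 / 2 = 324/2 = 162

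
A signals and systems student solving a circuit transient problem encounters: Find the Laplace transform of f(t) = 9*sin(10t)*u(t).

Standard pair: sin(wt)*u(t) <-> w/(s^2+w^2)
With w = 10: L{9*sin(10t)*u(t)} = 90/(s^2+100)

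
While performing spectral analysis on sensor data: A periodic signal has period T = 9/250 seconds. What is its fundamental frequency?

The fundamental frequency is the reciprocal of the period.
f = 1/T = 1/(9/250) = 250/9 Hz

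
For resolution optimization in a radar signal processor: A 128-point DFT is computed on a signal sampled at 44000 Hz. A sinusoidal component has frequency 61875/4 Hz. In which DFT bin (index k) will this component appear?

DFT frequency resolution = f_s/N = 44000/128 = 1375/4 Hz
Bin index k = f_signal / resolution = 61875/4 / 1375/4 = 45
The signal frequency 61875/4 Hz falls in DFT bin k = 45.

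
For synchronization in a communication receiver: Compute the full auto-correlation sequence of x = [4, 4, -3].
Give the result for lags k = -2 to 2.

r_xx[k] = sum_m x[m]*x[m+k], indexed from 0, for k = -2 to 2:
  r_xx[-2] = x[2]*x[0] = -12
  r_xx[-1] = x[1]*x[0] + x[2]*x[1] = 4
  r_xx[0] = x[0]*x[0] + x[1]*x[1] + x[2]*x[2] = 41
  r_xx[1] = x[0]*x[1] + x[1]*x[2] = 4
  r_xx[2] = x[0]*x[2] = -12
r_xx = [-12, 4, 41, 4, -12]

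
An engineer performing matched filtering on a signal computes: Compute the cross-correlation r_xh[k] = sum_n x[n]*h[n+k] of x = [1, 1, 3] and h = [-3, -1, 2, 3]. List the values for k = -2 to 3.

Both sequences indexed from 0 and zero outside their support.
Lags with overlap: k = -2 to 3.
  r_xh[-2] = x[2]*h[0] = -9
  r_xh[-1] = x[1]*h[0] + x[2]*h[1] = -6
  r_xh[0] = x[0]*h[0] + x[1]*h[1] + x[2]*h[2] = 2
  r_xh[1] = x[0]*h[1] + x[1]*h[2] + x[2]*h[3] = 10
  r_xh[2] = x[0]*h[2] + x[1]*h[3] = 5
  r_xh[3] = x[0]*h[3] = 3
r_xh = [-9, -6, 2, 10, 5, 3] (for k = -2, ..., 3)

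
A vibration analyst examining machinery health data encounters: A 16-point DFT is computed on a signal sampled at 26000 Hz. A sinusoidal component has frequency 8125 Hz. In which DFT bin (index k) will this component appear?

DFT frequency resolution = f_s/N = 26000/16 = 1625 Hz
Bin index k = f_signal / resolution = 8125 / 1625 = 5
The signal frequency 8125 Hz falls in DFT bin k = 5.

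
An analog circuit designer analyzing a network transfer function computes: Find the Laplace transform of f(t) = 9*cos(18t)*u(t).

Standard pair: cos(wt)*u(t) <-> s/(s^2+w^2)
With w = 18: L{9*cos(18t)*u(t)} = 9s/(s^2+324)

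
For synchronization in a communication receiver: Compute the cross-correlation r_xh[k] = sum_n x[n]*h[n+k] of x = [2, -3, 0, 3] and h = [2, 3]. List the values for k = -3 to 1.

Both sequences indexed from 0 and zero outside their support.
Lags with overlap: k = -3 to 1.
  r_xh[-3] = x[3]*h[0] = 6
  r_xh[-2] = x[2]*h[0] + x[3]*h[1] = 9
  r_xh[-1] = x[1]*h[0] + x[2]*h[1] = -6
  r_xh[0] = x[0]*h[0] + x[1]*h[1] = -5
  r_xh[1] = x[0]*h[1] = 6
r_xh = [6, 9, -6, -5, 6] (for k = -3, ..., 1)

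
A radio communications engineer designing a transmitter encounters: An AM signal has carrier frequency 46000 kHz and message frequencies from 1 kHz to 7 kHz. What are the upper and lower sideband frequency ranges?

Upper sideband (USB) = fc + [fm_low, fm_high] = 46000 + [1, 7] = [46001, 46007] kHz
Lower sideband (LSB) = fc - [fm_high, fm_low] = 46000 - [7, 1] = [45993, 45999] kHz
Total occupied spectrum: 45993 kHz to 46007 kHz (plus carrier at 46000 kHz)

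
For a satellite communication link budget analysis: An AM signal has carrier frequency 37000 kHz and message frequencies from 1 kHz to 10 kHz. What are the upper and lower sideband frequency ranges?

Upper sideband (USB) = fc + [fm_low, fm_high] = 37000 + [1, 10] = [37001, 37010] kHz
Lower sideband (LSB) = fc - [fm_high, fm_low] = 37000 - [10, 1] = [36990, 36999] kHz
Total occupied spectrum: 36990 kHz to 37010 kHz (plus carrier at 37000 kHz)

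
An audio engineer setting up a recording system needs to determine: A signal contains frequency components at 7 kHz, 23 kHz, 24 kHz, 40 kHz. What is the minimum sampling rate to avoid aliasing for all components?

The highest frequency component is f_max = 40 kHz.
Nyquist rate = 2 * f_max = 2 * 40 kHz = 80 kHz.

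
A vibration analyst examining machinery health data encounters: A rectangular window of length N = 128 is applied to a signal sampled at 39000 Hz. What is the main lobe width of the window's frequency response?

For a rectangular window of length N,
the main lobe width in frequency is 2*f_s/N.
= 2*39000/128 = 4875/8 Hz
This determines the minimum frequency separation for resolving two sinusoids.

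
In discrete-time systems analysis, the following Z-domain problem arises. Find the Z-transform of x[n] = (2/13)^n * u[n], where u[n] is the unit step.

The Z-transform of a^n * u[n] is z/(z-a) for |z| > |a|.
Here a = 2/13, so X(z) = z/(z - (2/13)) = 13z/(13z - 2)
ROC: |z| > 2/13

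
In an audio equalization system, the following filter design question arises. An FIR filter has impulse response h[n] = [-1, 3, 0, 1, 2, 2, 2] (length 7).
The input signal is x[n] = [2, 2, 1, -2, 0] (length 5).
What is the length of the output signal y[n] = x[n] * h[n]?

For linear convolution, the output length is:
len(y) = len(x) + len(h) - 1 = 5 + 7 - 1 = 11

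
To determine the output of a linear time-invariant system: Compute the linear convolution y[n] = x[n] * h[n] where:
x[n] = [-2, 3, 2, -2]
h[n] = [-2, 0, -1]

y[n] = sum_k x[k]*h[n-k]. Output length = len(x) + len(h) - 1 = 4 + 3 - 1 = 6.
y[0] = -2*-2 = 4
y[1] = 3*-2 + -2*0 = -6
y[2] = 2*-2 + 3*0 + -2*-1 = -2
y[3] = -2*-2 + 2*0 + 3*-1 = 1
y[4] = -2*0 + 2*-1 = -2
y[5] = -2*-1 = 2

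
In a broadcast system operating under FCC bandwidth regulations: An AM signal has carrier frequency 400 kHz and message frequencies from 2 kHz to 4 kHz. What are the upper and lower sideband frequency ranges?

Upper sideband (USB) = fc + [fm_low, fm_high] = 400 + [2, 4] = [402, 404] kHz
Lower sideband (LSB) = fc - [fm_high, fm_low] = 400 - [4, 2] = [396, 398] kHz
Total occupied spectrum: 396 kHz to 404 kHz (plus carrier at 400 kHz)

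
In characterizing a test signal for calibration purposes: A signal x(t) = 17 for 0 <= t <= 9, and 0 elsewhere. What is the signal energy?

Energy = integral of |x(t)|^2 dt over the signal duration
= 17^2 * 9 = 289 * 9 = 2601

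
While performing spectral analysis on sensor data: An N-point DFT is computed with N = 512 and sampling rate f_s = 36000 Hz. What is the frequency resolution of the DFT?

DFT frequency resolution = f_s / N
= 36000 / 512 = 1125/16 Hz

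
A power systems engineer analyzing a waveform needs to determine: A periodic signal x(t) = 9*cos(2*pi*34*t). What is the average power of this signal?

Average power of A*cos(wt) is A^2/2.
P = 9^2 / 2 = 81/2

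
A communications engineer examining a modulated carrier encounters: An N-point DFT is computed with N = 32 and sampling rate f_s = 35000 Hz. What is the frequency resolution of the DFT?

DFT frequency resolution = f_s / N
= 35000 / 32 = 4375/4 Hz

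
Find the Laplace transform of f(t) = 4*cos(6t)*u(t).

Standard pair: cos(wt)*u(t) <-> s/(s^2+w^2)
With w = 6: L{4*cos(6t)*u(t)} = 4s/(s^2+36)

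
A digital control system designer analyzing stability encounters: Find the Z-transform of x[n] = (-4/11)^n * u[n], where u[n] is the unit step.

The Z-transform of a^n * u[n] is z/(z-a) for |z| > |a|.
Here a = -4/11, so X(z) = z/(z - (-4/11)) = 11z/(11z + 4)
ROC: |z| > 4/11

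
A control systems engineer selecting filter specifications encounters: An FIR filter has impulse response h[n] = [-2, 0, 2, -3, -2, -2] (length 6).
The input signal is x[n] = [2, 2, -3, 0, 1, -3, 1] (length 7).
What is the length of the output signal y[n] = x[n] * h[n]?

For linear convolution, the output length is:
len(y) = len(x) + len(h) - 1 = 7 + 6 - 1 = 12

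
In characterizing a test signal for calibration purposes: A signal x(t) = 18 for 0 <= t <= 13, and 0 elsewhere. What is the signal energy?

Energy = integral of |x(t)|^2 dt over the signal duration
= 18^2 * 13 = 324 * 13 = 4212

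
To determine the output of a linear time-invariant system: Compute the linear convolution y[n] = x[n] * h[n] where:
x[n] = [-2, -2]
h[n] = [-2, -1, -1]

y[n] = sum_k x[k]*h[n-k]. Output length = len(x) + len(h) - 1 = 2 + 3 - 1 = 4.
y[0] = -2*-2 = 4
y[1] = -2*-2 + -2*-1 = 6
y[2] = -2*-1 + -2*-1 = 4
y[3] = -2*-1 = 2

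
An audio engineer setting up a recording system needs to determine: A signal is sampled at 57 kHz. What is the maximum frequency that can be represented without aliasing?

The maximum frequency that can be represented without aliasing
is the Nyquist frequency: f_max = f_s / 2 = 57 kHz / 2 = 57/2 kHz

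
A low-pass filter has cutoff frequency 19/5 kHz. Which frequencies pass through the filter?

A low-pass filter passes all frequencies below the cutoff frequency 19/5 kHz and attenuates higher frequencies.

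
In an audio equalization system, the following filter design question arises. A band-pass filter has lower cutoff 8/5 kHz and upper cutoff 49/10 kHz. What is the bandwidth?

Bandwidth = f_high - f_low
= 49/10 kHz - 8/5 kHz = 33/10 kHz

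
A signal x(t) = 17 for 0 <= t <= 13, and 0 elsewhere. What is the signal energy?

Energy = integral of |x(t)|^2 dt over the signal duration
= 17^2 * 13 = 289 * 13 = 3757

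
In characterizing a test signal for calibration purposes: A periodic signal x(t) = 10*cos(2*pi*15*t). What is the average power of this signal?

Average power of A*cos(wt) is A^2/2.
P = 10^2 / 2 = 100/2 = 50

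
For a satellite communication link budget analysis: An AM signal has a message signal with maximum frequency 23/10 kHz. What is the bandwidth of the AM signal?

In AM (double-sideband), the bandwidth is twice the message frequency.
BW = 2 * f_m = 2 * 23/10 kHz = 23/5 kHz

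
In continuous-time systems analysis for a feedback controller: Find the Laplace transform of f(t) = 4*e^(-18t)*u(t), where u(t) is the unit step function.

Standard Laplace transform pair:
e^(-at)*u(t) <-> 1/(s+a)
With a = 18: L{4*e^(-18t)*u(t)} = 4/(s+18), ROC: Re(s) > -18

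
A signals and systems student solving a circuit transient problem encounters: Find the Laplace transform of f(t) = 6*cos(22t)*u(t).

Standard pair: cos(wt)*u(t) <-> s/(s^2+w^2)
With w = 22: L{6*cos(22t)*u(t)} = 6s/(s^2+484)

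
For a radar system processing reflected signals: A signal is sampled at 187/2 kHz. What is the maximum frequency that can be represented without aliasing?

The maximum frequency that can be represented without aliasing
is the Nyquist frequency: f_max = f_s / 2 = 187/2 kHz / 2 = 187/4 kHz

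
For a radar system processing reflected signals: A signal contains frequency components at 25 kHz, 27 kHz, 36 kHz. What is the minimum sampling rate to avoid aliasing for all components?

The highest frequency component is f_max = 36 kHz.
Nyquist rate = 2 * f_max = 2 * 36 kHz = 72 kHz.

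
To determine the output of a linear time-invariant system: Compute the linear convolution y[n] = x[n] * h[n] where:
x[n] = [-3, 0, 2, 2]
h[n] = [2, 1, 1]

y[n] = sum_k x[k]*h[n-k]. Output length = len(x) + len(h) - 1 = 4 + 3 - 1 = 6.
y[0] = -3*2 = -6
y[1] = 0*2 + -3*1 = -3
y[2] = 2*2 + 0*1 + -3*1 = 1
y[3] = 2*2 + 2*1 + 0*1 = 6
y[4] = 2*1 + 2*1 = 4
y[5] = 2*1 = 2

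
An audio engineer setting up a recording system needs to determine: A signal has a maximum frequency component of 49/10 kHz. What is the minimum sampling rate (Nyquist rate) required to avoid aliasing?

By the Nyquist-Shannon sampling theorem,
the minimum sampling rate (Nyquist rate) must be at least 2 * f_max.
Nyquist rate = 2 * 49/10 kHz = 49/5 kHz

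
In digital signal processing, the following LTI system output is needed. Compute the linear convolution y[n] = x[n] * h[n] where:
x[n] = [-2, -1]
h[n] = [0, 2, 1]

y[n] = sum_k x[k]*h[n-k]. Output length = len(x) + len(h) - 1 = 2 + 3 - 1 = 4.
y[0] = -2*0 = 0
y[1] = -1*0 + -2*2 = -4
y[2] = -1*2 + -2*1 = -4
y[3] = -1*1 = -1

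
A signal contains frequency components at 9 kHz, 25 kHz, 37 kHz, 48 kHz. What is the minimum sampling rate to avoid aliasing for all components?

The highest frequency component is f_max = 48 kHz.
Nyquist rate = 2 * f_max = 2 * 48 kHz = 96 kHz.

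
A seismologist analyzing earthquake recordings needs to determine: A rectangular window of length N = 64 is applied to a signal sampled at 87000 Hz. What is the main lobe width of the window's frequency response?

For a rectangular window of length N,
the main lobe width in frequency is 2*f_s/N.
= 2*87000/64 = 10875/4 Hz
This determines the minimum frequency separation for resolving two sinusoids.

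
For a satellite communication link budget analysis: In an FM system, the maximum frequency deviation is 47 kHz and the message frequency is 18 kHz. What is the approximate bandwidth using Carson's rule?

Carson's rule: BW = 2*(delta_f + f_m)
= 2*(47 + 18) kHz = 130 kHz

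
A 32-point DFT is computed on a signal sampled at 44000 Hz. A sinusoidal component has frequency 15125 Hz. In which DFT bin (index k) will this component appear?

DFT frequency resolution = f_s/N = 44000/32 = 1375 Hz
Bin index k = f_signal / resolution = 15125 / 1375 = 11
The signal frequency 15125 Hz falls in DFT bin k = 11.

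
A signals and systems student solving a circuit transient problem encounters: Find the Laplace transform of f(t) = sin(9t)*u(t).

Standard pair: sin(wt)*u(t) <-> w/(s^2+w^2)
With w = 9: L{sin(9t)*u(t)} = 9/(s^2+81)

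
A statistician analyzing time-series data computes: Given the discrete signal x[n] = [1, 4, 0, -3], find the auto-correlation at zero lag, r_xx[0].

The auto-correlation at zero lag r_xx[0] equals the signal energy.
r_xx[0] = sum of x[n]^2 = 1^2 + 4^2 + 0^2 + (-3)^2
= 1 + 16 + 0 + 9 = 26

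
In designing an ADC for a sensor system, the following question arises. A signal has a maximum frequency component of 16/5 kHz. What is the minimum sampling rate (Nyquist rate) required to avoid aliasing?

By the Nyquist-Shannon sampling theorem,
the minimum sampling rate (Nyquist rate) must be at least 2 * f_max.
Nyquist rate = 2 * 16/5 kHz = 32/5 kHz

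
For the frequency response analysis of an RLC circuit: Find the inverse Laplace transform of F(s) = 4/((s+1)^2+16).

Standard pair: w/((s+a)^2+w^2) <-> e^(-at)*sin(wt)*u(t)
With a=1, w=4: f(t) = e^(-t)*sin(4t)*u(t)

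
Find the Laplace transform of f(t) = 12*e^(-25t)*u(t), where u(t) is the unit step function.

Standard Laplace transform pair:
e^(-at)*u(t) <-> 1/(s+a)
With a = 25: L{12*e^(-25t)*u(t)} = 12/(s+25), ROC: Re(s) > -25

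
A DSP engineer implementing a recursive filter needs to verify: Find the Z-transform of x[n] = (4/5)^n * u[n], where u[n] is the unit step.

The Z-transform of a^n * u[n] is z/(z-a) for |z| > |a|.
Here a = 4/5, so X(z) = z/(z - (4/5)) = 5z/(5z - 4)
ROC: |z| > 4/5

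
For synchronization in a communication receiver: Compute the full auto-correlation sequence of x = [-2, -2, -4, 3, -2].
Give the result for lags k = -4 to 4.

r_xx[k] = sum_m x[m]*x[m+k], indexed from 0, for k = -4 to 4:
  r_xx[-4] = x[4]*x[0] = 4
  r_xx[-3] = x[3]*x[0] + x[4]*x[1] = -2
  r_xx[-2] = x[2]*x[0] + x[3]*x[1] + x[4]*x[2] = 10
  r_xx[-1] = x[1]*x[0] + x[2]*x[1] + x[3]*x[2] + x[4]*x[3] = -6
  r_xx[0] = x[0]*x[0] + x[1]*x[1] + x[2]*x[2] + x[3]*x[3] + x[4]*x[4] = 37
  r_xx[1] = x[0]*x[1] + x[1]*x[2] + x[2]*x[3] + x[3]*x[4] = -6
  r_xx[2] = x[0]*x[2] + x[1]*x[3] + x[2]*x[4] = 10
  r_xx[3] = x[0]*x[3] + x[1]*x[4] = -2
  r_xx[4] = x[0]*x[4] = 4
r_xx = [4, -2, 10, -6, 37, -6, 10, -2, 4]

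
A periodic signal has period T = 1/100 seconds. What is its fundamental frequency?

The fundamental frequency is the reciprocal of the period.
f = 1/T = 1/(1/100) = 100 Hz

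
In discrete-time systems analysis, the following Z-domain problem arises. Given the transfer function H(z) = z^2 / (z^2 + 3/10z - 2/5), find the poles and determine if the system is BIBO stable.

Poles are roots of the denominator: z^2 + 3/10z - 2/5 = 0.
Quadratic formula: z = [-(3/10) +/- sqrt((3/10)^2 - 4*(-2/5))] / 2
Discriminant = 9/100 + 8/5 = 169/100; sqrt = 13/10.
z = (-3/10 +/- 13/10) / 2 => z = 1/2 or z = -4/5.
|p1| = 1/2, |p2| = 4/5.
For BIBO stability, all poles must lie inside the unit circle (|p| < 1).
System is STABLE since both |p| < 1.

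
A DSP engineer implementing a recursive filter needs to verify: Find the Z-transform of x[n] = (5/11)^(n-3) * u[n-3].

Time-shifting property: if X(z) = Z{x[n]}, then Z{x[n-d]} = z^(-d) * X(z)
X(z) = z/(z - 5/11) for x[n] = (5/11)^n * u[n]
Z{x[n-3]} = z^(-3) * z/(z - 5/11) = z^(-2)/(z - 5/11)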